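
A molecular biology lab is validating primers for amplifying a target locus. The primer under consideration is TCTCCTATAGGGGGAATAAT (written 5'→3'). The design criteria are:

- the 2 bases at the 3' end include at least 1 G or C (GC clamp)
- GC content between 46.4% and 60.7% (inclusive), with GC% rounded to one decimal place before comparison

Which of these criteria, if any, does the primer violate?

Base counts: A=6, T=6, G=5, C=3 (length 20).
GC clamp: 3' end AT has 0 G/C, need ≥1 ✗
GC content: GC 8/20 = 40.0%, outside 46.4–60.7% ✗

Fails: GC clamp, GC content.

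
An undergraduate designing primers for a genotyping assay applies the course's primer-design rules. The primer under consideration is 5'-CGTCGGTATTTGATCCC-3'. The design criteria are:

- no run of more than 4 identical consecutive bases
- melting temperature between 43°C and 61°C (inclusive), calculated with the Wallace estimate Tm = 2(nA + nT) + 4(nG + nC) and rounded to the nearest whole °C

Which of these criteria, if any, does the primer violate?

Base counts: A=2, T=6, G=4, C=5 (length 17).
homopolymer run: longest run = 3 ✓
Tm: Tm = 2·8 + 4·9 = 52°C ✓

Meets all criteria.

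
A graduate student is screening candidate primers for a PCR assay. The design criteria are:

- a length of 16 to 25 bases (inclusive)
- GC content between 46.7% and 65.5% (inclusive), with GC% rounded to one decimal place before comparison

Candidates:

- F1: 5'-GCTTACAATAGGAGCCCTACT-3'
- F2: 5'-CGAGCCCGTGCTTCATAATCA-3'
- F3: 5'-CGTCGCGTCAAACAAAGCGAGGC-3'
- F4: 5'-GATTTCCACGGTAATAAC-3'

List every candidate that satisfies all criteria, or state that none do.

F1, F2 and F3.

F1 (21 nt, A=6 T=5 G=4 C=6): length 21 ✓; GC 10/21 = 47.6% ✓ — passes.
F2 (21 nt, A=5 T=5 G=4 C=7): length 21 ✓; GC 11/21 = 52.4% ✓ — passes.
F3 (23 nt, A=7 T=2 G=7 C=7): length 23 ✓; GC 14/23 = 60.9% ✓ — passes.
F4 (18 nt, A=6 T=5 G=3 C=4): length 18 ✓; GC 7/18 = 38.9%, outside 46.7–65.5% ✗ — fails.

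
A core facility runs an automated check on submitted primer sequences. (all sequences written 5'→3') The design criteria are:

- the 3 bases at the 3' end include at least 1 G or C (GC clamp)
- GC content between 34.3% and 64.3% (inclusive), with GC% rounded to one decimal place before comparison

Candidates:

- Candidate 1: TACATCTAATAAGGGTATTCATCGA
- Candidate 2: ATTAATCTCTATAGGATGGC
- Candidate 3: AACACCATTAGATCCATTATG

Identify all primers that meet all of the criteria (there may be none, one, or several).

Candidate 1 (25 nt, A=9 T=8 G=4 C=4): 3' end CGA has 2 G/C ✓; GC 8/25 = 32.0%, outside 34.3–64.3% ✗ — fails.
Candidate 2 (20 nt, A=6 T=7 G=4 C=3): 3' end GGC has 3 G/C ✓; GC 7/20 = 35.0% ✓ — passes.
Candidate 3 (21 nt, A=8 T=6 G=2 C=5): 3' end ATG has 1 G/C ✓; GC 7/21 = 33.3%, outside 34.3–64.3% ✗ — fails.

Candidate 2 only.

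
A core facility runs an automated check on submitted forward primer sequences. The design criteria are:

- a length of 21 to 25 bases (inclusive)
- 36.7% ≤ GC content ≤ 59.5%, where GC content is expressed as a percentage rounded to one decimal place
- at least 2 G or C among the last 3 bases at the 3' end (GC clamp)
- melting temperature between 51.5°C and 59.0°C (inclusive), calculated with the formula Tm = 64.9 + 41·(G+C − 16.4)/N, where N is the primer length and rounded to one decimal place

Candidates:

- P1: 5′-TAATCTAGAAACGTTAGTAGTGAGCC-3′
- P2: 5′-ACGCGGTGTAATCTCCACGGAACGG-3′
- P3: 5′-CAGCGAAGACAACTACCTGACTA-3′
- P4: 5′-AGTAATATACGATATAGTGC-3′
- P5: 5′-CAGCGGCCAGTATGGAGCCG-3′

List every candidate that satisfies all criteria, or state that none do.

P1 (26 nt, A=9 T=7 G=6 C=4): length 26, outside 21–25 ✗; GC 10/26 = 38.5% ✓; 3' end GCC has 3 G/C ✓; Tm = 64.9 + 41·(10 − 16.4)/26 = 54.8°C ✓ — fails.
P2 (25 nt, A=6 T=4 G=8 C=7): length 25 ✓; GC 15/25 = 60.0%, outside 36.7–59.5% ✗; 3' end CGG has 3 G/C ✓; Tm = 64.9 + 41·(15 − 16.4)/25 = 62.6°C, outside 51.5–59.0°C ✗ — fails.
P3 (23 nt, A=9 T=3 G=4 C=7): length 23 ✓; GC 11/23 = 47.8% ✓; 3' end CTA has 1 G/C, need ≥2 ✗; Tm = 64.9 + 41·(11 − 16.4)/23 = 55.3°C ✓ — fails.
P4 (20 nt, A=8 T=6 G=4 C=2): length 20, outside 21–25 ✗; GC 6/20 = 30.0%, outside 36.7–59.5% ✗; 3' end TGC has 2 G/C ✓; Tm = 64.9 + 41·(6 − 16.4)/20 = 43.6°C, outside 51.5–59.0°C ✗ — fails.
P5 (20 nt, A=4 T=2 G=8 C=6): length 20, outside 21–25 ✗; GC 14/20 = 70.0%, outside 36.7–59.5% ✗; 3' end CCG has 3 G/C ✓; Tm = 64.9 + 41·(14 − 16.4)/20 = 60.0°C, outside 51.5–59.0°C ✗ — fails.

None of the candidates satisfy all criteria.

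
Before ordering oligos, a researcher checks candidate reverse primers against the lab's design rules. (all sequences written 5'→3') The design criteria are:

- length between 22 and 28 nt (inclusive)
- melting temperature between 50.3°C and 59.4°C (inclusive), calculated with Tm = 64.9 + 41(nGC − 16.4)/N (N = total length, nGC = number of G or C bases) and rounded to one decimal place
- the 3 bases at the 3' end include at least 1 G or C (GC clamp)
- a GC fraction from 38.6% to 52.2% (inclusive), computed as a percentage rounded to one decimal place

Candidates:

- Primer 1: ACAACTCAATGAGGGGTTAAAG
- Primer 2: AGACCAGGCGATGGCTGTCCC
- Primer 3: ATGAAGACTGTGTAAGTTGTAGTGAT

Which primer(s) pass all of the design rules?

Primer 1 (22 nt, A=9 T=4 G=6 C=3): length 22 ✓; Tm = 64.9 + 41·(9 − 16.4)/22 = 51.1°C ✓; 3' end AAG has 1 G/C ✓; GC 9/22 = 40.9% ✓ — passes.
Primer 2 (21 nt, A=4 T=3 G=7 C=7): length 21, outside 22–28 ✗; Tm = 64.9 + 41·(14 − 16.4)/21 = 60.2°C, outside 50.3–59.4°C ✗; 3' end CCC has 3 G/C ✓; GC 14/21 = 66.7%, outside 38.6–52.2% ✗ — fails.
Primer 3 (26 nt, A=8 T=9 G=8 C=1): length 26 ✓; Tm = 64.9 + 41·(9 − 16.4)/26 = 53.2°C ✓; 3' end GAT has 1 G/C ✓; GC 9/26 = 34.6%, outside 38.6–52.2% ✗ — fails.

Primer 1 only.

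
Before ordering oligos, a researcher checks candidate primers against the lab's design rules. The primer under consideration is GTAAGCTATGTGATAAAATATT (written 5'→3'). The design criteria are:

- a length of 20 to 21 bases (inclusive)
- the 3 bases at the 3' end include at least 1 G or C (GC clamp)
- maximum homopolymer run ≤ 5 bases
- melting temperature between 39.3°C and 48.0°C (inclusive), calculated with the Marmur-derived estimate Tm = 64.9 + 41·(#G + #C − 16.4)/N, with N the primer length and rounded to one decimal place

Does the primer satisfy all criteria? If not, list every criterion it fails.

Base counts: A=9, T=8, G=4, C=1 (length 22).
length: length 22, outside 20–21 ✗
GC clamp: 3' end ATT has 0 G/C, need ≥1 ✗
homopolymer run: longest run = 4 ✓
Tm: Tm = 64.9 + 41·(5 − 16.4)/22 = 43.7°C ✓

Fails: length, GC clamp.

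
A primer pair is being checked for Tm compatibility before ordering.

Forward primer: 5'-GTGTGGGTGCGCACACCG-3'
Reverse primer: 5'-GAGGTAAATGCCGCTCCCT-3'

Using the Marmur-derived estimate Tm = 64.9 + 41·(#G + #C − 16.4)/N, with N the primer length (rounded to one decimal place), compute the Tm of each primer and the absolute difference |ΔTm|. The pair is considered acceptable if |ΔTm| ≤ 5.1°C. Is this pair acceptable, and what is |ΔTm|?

Forward: G+C = 13, N = 18 → Tm = 64.9 + 41·(13 − 16.4)/18 = 57.2°C.
Reverse: G+C = 11, N = 19 → Tm = 64.9 + 41·(11 − 16.4)/19 = 53.2°C.
|ΔTm| = |57.2 − 53.2| = 4.0°C, ≤ 5.1°C.

|ΔTm| = 4.0°C; the pair is acceptable.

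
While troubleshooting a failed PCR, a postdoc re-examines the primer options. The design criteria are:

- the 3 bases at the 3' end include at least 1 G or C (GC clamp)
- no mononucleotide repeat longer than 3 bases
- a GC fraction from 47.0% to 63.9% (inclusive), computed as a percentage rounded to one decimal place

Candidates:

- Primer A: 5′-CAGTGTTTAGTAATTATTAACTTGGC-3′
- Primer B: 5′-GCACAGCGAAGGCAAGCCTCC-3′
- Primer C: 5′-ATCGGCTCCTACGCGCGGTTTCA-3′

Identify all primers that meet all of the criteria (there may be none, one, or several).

Primer A (26 nt, A=7 T=11 G=5 C=3): 3' end GGC has 3 G/C ✓; longest run = 3 ✓; GC 8/26 = 30.8%, outside 47.0–63.9% ✗ — fails.
Primer B (21 nt, A=6 T=1 G=6 C=8): 3' end TCC has 2 G/C ✓; longest run = 2 ✓; GC 14/21 = 66.7%, outside 47.0–63.9% ✗ — fails.
Primer C (23 nt, A=3 T=6 G=6 C=8): 3' end TCA has 1 G/C ✓; longest run = 3 ✓; GC 14/23 = 60.9% ✓ — passes.

Primer C only.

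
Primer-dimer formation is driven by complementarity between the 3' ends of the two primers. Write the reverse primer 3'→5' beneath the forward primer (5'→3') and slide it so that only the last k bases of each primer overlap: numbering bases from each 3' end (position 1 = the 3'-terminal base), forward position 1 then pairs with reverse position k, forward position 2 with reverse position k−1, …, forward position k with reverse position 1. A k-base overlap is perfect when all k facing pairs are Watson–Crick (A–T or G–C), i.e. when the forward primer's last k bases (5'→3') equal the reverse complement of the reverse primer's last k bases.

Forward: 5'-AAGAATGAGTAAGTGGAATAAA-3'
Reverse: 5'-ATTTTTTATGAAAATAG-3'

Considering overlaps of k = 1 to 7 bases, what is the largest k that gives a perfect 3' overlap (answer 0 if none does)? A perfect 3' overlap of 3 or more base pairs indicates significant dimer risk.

Last 7 bases (5'→3') — forward …GAATAAA, reverse …AAAATAG.
Reverse complement of the reverse primer's last 7 bases: CTATTTT; its first k bases are the reverse complement of the reverse primer's last k bases, so a perfect k-base overlap needs the forward primer's last k bases to equal them.
Comparing (forward last k vs required): k=1: A vs C ✗; k=2: AA vs CT ✗; k=3: AAA vs CTA ✗; k=4: TAAA vs CTAT ✗; k=5: ATAAA vs CTATT ✗; k=6: AATAAA vs CTATTT ✗; k=7: GAATAAA vs CTATTTT ✗.
No overlap length from 1 to 7 is perfect, so the longest perfect 3' overlap is 0.

Longest perfect overlap: 0 complementary base pairs; below the dimer-risk threshold (threshold 3).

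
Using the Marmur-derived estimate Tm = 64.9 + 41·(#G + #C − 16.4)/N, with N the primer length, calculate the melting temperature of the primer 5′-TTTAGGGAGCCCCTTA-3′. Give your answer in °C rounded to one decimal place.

Base counts: A=3, T=5, G=4, C=4; G+C = 8, N = 16.
Tm = 64.9 + 41·(8 − 16.4)/16 = 64.9 + -344.40/16 = 43.4°C.

43.4°C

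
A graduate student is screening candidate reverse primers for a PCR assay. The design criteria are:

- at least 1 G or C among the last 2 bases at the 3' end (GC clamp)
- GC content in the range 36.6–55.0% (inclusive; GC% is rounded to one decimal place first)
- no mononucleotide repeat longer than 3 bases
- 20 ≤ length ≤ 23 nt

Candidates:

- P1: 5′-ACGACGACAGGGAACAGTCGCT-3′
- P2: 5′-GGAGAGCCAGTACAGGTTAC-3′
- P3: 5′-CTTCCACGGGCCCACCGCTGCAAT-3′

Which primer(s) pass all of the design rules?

P2 only.

P1 (22 nt, A=7 T=2 G=7 C=6): 3' end CT has 1 G/C ✓; GC 13/22 = 59.1%, outside 36.6–55.0% ✗; longest run = 3 ✓; length 22 ✓ — fails.
P2 (20 nt, A=6 T=3 G=7 C=4): 3' end AC has 1 G/C ✓; GC 11/20 = 55.0% ✓; longest run = 2 ✓; length 20 ✓ — passes.
P3 (24 nt, A=4 T=4 G=5 C=11): 3' end AT has 0 G/C, need ≥1 ✗; GC 16/24 = 66.7%, outside 36.6–55.0% ✗; longest run = 3 ✓; length 24, outside 20–23 ✗ — fails.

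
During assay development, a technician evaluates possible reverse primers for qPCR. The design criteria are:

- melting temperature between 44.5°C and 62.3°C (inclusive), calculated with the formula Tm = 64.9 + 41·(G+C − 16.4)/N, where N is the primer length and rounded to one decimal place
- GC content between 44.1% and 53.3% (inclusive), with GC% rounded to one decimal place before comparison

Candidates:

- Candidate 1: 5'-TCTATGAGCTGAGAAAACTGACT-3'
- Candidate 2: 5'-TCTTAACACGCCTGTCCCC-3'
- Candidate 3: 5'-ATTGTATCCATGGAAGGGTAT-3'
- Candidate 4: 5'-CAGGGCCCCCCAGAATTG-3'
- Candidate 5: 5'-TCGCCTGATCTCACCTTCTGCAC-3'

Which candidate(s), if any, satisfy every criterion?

Candidate 1 (23 nt, A=8 T=6 G=5 C=4): Tm = 64.9 + 41·(9 − 16.4)/23 = 51.7°C ✓; GC 9/23 = 39.1%, outside 44.1–53.3% ✗ — fails.
Candidate 2 (19 nt, A=3 T=5 G=2 C=9): Tm = 64.9 + 41·(11 − 16.4)/19 = 53.2°C ✓; GC 11/19 = 57.9%, outside 44.1–53.3% ✗ — fails.
Candidate 3 (21 nt, A=6 T=7 G=6 C=2): Tm = 64.9 + 41·(8 − 16.4)/21 = 48.5°C ✓; GC 8/21 = 38.1%, outside 44.1–53.3% ✗ — fails.
Candidate 4 (18 nt, A=4 T=2 G=5 C=7): Tm = 64.9 + 41·(12 − 16.4)/18 = 54.9°C ✓; GC 12/18 = 66.7%, outside 44.1–53.3% ✗ — fails.
Candidate 5 (23 nt, A=3 T=7 G=3 C=10): Tm = 64.9 + 41·(13 − 16.4)/23 = 58.8°C ✓; GC 13/23 = 56.5%, outside 44.1–53.3% ✗ — fails.

None of the candidates satisfy all criteria.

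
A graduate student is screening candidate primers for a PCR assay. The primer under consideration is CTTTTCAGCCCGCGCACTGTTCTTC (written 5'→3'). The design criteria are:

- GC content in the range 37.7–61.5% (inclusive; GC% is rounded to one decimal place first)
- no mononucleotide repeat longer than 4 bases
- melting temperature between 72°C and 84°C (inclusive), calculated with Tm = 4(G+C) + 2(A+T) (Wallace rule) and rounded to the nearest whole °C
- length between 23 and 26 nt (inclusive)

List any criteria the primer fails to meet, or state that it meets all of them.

Base counts: A=2, T=9, G=4, C=10 (length 25).
GC content: GC 14/25 = 56.0% ✓
homopolymer run: longest run = 4 ✓
Tm: Tm = 2·11 + 4·14 = 78°C ✓
length: length 25 ✓

Meets all criteria.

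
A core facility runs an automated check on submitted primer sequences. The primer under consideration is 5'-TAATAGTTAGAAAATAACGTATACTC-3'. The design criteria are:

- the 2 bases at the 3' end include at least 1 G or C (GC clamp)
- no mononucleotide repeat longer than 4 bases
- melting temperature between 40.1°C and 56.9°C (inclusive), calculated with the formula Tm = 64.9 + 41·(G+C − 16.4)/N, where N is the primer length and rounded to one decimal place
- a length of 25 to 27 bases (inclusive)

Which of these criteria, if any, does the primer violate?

Base counts: A=12, T=8, G=3, C=3 (length 26).
GC clamp: 3' end TC has 1 G/C ✓
homopolymer run: longest run = 4 ✓
Tm: Tm = 64.9 + 41·(6 − 16.4)/26 = 48.5°C ✓
length: length 26 ✓

Meets all criteria.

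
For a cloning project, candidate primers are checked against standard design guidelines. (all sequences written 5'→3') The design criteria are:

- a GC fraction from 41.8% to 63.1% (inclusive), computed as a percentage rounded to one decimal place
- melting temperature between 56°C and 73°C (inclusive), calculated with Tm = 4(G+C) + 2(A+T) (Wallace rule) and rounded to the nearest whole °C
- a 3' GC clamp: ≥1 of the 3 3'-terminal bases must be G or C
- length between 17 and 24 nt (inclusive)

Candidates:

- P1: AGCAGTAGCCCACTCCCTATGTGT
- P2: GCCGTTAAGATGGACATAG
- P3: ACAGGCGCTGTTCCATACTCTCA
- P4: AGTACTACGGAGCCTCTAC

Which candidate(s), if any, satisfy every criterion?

P1 (24 nt, A=5 T=6 G=5 C=8): GC 13/24 = 54.2% ✓; Tm = 2·11 + 4·13 = 74°C, outside 56–73°C ✗; 3' end TGT has 1 G/C ✓; length 24 ✓ — fails.
P2 (19 nt, A=6 T=4 G=6 C=3): GC 9/19 = 47.4% ✓; Tm = 2·10 + 4·9 = 56°C ✓; 3' end TAG has 1 G/C ✓; length 19 ✓ — passes.
P3 (23 nt, A=5 T=6 G=4 C=8): GC 12/23 = 52.2% ✓; Tm = 2·11 + 4·12 = 70°C ✓; 3' end TCA has 1 G/C ✓; length 23 ✓ — passes.
P4 (19 nt, A=5 T=4 G=4 C=6): GC 10/19 = 52.6% ✓; Tm = 2·9 + 4·10 = 58°C ✓; 3' end TAC has 1 G/C ✓; length 19 ✓ — passes.

P2, P3 and P4.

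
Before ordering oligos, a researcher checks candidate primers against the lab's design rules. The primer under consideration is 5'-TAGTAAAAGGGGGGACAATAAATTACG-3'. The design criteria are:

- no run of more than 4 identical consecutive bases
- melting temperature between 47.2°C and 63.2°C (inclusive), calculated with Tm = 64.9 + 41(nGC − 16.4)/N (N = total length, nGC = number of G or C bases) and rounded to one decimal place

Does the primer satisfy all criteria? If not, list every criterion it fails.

Fails: homopolymer run.

Base counts: A=12, T=5, G=8, C=2 (length 27).
homopolymer run: longest run = 6, exceeds 4 ✗
Tm: Tm = 64.9 + 41·(10 − 16.4)/27 = 55.2°C ✓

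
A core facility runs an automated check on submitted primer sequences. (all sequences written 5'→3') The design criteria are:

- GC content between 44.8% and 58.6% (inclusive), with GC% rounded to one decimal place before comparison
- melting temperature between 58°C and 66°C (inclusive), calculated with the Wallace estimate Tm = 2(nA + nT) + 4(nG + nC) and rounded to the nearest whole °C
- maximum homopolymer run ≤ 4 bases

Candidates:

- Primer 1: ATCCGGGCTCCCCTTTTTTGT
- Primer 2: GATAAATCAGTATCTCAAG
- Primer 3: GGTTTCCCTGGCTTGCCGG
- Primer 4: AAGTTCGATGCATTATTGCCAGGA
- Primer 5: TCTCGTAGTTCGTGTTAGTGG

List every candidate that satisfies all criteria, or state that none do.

Primer 5 only.

Primer 1 (21 nt, A=1 T=9 G=4 C=7): GC 11/21 = 52.4% ✓; Tm = 2·10 + 4·11 = 64°C ✓; longest run = 6, exceeds 4 ✗ — fails.
Primer 2 (19 nt, A=8 T=5 G=3 C=3): GC 6/19 = 31.6%, outside 44.8–58.6% ✗; Tm = 2·13 + 4·6 = 50°C, outside 58–66°C ✗; longest run = 3 ✓ — fails.
Primer 3 (19 nt, A=0 T=6 G=7 C=6): GC 13/19 = 68.4%, outside 44.8–58.6% ✗; Tm = 2·6 + 4·13 = 64°C ✓; longest run = 3 ✓ — fails.
Primer 4 (24 nt, A=7 T=7 G=6 C=4): GC 10/24 = 41.7%, outside 44.8–58.6% ✗; Tm = 2·14 + 4·10 = 68°C, outside 58–66°C ✗; longest run = 2 ✓ — fails.
Primer 5 (21 nt, A=2 T=9 G=7 C=3): GC 10/21 = 47.6% ✓; Tm = 2·11 + 4·10 = 62°C ✓; longest run = 2 ✓ — passes.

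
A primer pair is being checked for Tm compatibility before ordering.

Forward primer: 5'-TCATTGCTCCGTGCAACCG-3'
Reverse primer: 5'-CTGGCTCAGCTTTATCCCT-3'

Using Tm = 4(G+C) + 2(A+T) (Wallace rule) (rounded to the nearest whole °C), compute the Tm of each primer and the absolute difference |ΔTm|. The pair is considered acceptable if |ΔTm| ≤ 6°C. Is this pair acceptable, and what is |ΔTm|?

|ΔTm| = 2°C; the pair is acceptable.

Forward: A=3 T=5 G=4 C=7 → Tm = 2·8 + 4·11 = 60°C.
Reverse: A=2 T=7 G=3 C=7 → Tm = 2·9 + 4·10 = 58°C.
|ΔTm| = |60 − 58| = 2°C, ≤ 6°C.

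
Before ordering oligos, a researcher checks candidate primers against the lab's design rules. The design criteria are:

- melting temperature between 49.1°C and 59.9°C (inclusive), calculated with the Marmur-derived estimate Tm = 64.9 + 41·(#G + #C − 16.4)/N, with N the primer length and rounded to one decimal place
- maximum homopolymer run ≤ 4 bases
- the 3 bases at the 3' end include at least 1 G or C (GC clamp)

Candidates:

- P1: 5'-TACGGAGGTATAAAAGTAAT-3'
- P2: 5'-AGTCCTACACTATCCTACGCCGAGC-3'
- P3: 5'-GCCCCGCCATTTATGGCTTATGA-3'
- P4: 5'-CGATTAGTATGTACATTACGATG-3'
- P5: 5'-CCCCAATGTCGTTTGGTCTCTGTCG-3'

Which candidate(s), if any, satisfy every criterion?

P1 (20 nt, A=9 T=5 G=5 C=1): Tm = 64.9 + 41·(6 − 16.4)/20 = 43.6°C, outside 49.1–59.9°C ✗; longest run = 4 ✓; 3' end AAT has 0 G/C, need ≥1 ✗ — fails.
P2 (25 nt, A=6 T=5 G=4 C=10): Tm = 64.9 + 41·(14 − 16.4)/25 = 61.0°C, outside 49.1–59.9°C ✗; longest run = 2 ✓; 3' end AGC has 2 G/C ✓ — fails.
P3 (23 nt, A=4 T=7 G=5 C=7): Tm = 64.9 + 41·(12 − 16.4)/23 = 57.1°C ✓; longest run = 4 ✓; 3' end TGA has 1 G/C ✓ — passes.
P4 (23 nt, A=7 T=8 G=5 C=3): Tm = 64.9 + 41·(8 − 16.4)/23 = 49.9°C ✓; longest run = 2 ✓; 3' end ATG has 1 G/C ✓ — passes.
P5 (25 nt, A=2 T=9 G=6 C=8): Tm = 64.9 + 41·(14 − 16.4)/25 = 61.0°C, outside 49.1–59.9°C ✗; longest run = 4 ✓; 3' end TCG has 2 G/C ✓ — fails.

P3 and P4.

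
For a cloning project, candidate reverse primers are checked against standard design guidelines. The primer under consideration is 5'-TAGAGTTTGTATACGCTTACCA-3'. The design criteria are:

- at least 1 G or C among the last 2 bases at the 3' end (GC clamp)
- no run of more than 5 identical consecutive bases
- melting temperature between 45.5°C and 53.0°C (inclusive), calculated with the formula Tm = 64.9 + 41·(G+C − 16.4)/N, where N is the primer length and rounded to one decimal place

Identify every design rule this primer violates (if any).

Base counts: A=6, T=8, G=4, C=4 (length 22).
GC clamp: 3' end CA has 1 G/C ✓
homopolymer run: longest run = 3 ✓
Tm: Tm = 64.9 + 41·(8 − 16.4)/22 = 49.2°C ✓

Meets all criteria.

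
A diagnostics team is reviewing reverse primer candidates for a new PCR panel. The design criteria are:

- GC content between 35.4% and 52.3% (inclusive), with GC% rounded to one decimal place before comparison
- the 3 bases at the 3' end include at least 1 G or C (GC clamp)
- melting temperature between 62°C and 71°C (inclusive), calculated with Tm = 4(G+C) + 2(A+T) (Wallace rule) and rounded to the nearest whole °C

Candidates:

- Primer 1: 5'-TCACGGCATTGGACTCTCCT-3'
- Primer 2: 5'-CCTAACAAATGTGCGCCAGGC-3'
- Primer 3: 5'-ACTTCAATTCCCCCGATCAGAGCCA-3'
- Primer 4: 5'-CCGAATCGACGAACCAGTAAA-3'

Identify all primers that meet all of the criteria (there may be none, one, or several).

Primer 1 (20 nt, A=3 T=6 G=4 C=7): GC 11/20 = 55.0%, outside 35.4–52.3% ✗; 3' end CCT has 2 G/C ✓; Tm = 2·9 + 4·11 = 62°C ✓ — fails.
Primer 2 (21 nt, A=6 T=3 G=5 C=7): GC 12/21 = 57.1%, outside 35.4–52.3% ✗; 3' end GGC has 3 G/C ✓; Tm = 2·9 + 4·12 = 66°C ✓ — fails.
Primer 3 (25 nt, A=7 T=5 G=3 C=10): GC 13/25 = 52.0% ✓; 3' end CCA has 2 G/C ✓; Tm = 2·12 + 4·13 = 76°C, outside 62–71°C ✗ — fails.
Primer 4 (21 nt, A=9 T=2 G=4 C=6): GC 10/21 = 47.6% ✓; 3' end AAA has 0 G/C, need ≥1 ✗; Tm = 2·11 + 4·10 = 62°C ✓ — fails.

None of the candidates satisfy all criteria.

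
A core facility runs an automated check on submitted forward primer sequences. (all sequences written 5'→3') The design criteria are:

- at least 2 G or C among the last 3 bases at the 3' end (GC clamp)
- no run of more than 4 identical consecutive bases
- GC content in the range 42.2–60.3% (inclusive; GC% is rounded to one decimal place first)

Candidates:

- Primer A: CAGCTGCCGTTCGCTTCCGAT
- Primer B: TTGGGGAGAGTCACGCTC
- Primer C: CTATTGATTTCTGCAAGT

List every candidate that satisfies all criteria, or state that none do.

None of the candidates satisfy all criteria.

Primer A (21 nt, A=2 T=6 G=5 C=8): 3' end GAT has 1 G/C, need ≥2 ✗; longest run = 2 ✓; GC 13/21 = 61.9%, outside 42.2–60.3% ✗ — fails.
Primer B (18 nt, A=3 T=4 G=7 C=4): 3' end CTC has 2 G/C ✓; longest run = 4 ✓; GC 11/18 = 61.1%, outside 42.2–60.3% ✗ — fails.
Primer C (18 nt, A=4 T=8 G=3 C=3): 3' end AGT has 1 G/C, need ≥2 ✗; longest run = 3 ✓; GC 6/18 = 33.3%, outside 42.2–60.3% ✗ — fails.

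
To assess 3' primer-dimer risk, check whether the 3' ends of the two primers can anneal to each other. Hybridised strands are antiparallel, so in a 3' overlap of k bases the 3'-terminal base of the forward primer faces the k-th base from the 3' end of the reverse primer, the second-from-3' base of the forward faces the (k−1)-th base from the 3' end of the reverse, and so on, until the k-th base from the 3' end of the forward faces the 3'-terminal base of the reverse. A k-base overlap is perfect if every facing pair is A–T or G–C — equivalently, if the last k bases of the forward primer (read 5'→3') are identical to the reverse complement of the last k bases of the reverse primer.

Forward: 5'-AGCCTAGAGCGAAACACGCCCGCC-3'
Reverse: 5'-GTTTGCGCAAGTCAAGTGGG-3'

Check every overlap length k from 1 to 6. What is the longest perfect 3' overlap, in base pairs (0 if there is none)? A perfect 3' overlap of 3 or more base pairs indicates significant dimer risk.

Last 6 bases (5'→3') — forward …CCCGCC, reverse …AGTGGG.
Reverse complement of the reverse primer's last 6 bases: CCCACT; its first k bases are the reverse complement of the reverse primer's last k bases, so a perfect k-base overlap needs the forward primer's last k bases to equal them.
Comparing (forward last k vs required): k=1: C vs C ✓; k=2: CC vs CC ✓; k=3: GCC vs CCC ✗; k=4: CGCC vs CCCA ✗; k=5: CCGCC vs CCCAC ✗; k=6: CCCGCC vs CCCACT ✗.
Perfect overlaps at k = 1, 2; the largest is 2.

Longest perfect overlap: 2 complementary base pairs; below the dimer-risk threshold (threshold 3).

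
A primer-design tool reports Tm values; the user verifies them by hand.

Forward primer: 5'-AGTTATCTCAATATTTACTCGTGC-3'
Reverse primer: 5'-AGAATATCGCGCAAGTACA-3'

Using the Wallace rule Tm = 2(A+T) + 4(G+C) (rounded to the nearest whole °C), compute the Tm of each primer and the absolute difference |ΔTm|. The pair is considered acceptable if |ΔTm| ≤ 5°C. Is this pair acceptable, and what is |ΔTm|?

|ΔTm| = 10°C; the pair is not acceptable.

Forward: A=6 T=10 G=3 C=5 → Tm = 2·16 + 4·8 = 64°C.
Reverse: A=8 T=3 G=4 C=4 → Tm = 2·11 + 4·8 = 54°C.
|ΔTm| = |64 − 54| = 10°C, > 5°C.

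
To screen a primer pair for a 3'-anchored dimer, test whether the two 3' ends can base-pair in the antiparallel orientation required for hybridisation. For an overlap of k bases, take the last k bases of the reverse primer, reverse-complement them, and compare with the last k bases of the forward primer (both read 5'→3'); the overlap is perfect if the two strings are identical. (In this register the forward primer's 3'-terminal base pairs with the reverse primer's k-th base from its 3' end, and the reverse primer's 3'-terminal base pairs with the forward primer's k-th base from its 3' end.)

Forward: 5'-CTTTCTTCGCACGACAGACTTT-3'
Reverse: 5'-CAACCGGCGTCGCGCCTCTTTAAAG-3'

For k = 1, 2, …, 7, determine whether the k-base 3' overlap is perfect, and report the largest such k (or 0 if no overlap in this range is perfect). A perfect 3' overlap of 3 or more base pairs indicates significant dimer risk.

Longest perfect overlap: 4 complementary base pairs; significant dimer risk (threshold 3).

Last 7 bases (5'→3') — forward …AGACTTT, reverse …TTTAAAG.
Reverse complement of the reverse primer's last 7 bases: CTTTAAA; its first k bases are the reverse complement of the reverse primer's last k bases, so a perfect k-base overlap needs the forward primer's last k bases to equal them.
Comparing (forward last k vs required): k=1: T vs C ✗; k=2: TT vs CT ✗; k=3: TTT vs CTT ✗; k=4: CTTT vs CTTT ✓; k=5: ACTTT vs CTTTA ✗; k=6: GACTTT vs CTTTAA ✗; k=7: AGACTTT vs CTTTAAA ✗.
Only k = 4 is perfect, so the longest perfect 3' overlap is 4.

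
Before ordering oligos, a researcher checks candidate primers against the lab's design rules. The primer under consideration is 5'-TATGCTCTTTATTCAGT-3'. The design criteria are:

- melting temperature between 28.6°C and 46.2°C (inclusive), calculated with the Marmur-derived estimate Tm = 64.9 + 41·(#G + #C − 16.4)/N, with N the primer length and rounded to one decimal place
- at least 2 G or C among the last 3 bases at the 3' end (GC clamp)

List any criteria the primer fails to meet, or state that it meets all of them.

Base counts: A=3, T=9, G=2, C=3 (length 17).
Tm: Tm = 64.9 + 41·(5 − 16.4)/17 = 37.4°C ✓
GC clamp: 3' end AGT has 1 G/C, need ≥2 ✗

Fails: GC clamp.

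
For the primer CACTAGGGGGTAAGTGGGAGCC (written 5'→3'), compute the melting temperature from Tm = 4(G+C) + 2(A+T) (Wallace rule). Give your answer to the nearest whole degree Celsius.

72°C

Base counts: A=5, T=3, G=10, C=4 (length 22).
Tm = 2·(5+3) + 4·(10+4) = 2·8 + 4·14 = 16 + 56 = 72°C.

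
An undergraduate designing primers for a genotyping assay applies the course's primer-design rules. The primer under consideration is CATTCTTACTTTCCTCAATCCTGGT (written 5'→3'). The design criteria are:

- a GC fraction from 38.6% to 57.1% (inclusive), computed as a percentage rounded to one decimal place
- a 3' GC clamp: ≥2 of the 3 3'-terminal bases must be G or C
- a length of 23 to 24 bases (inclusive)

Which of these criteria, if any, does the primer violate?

Fails: length.

Base counts: A=4, T=11, G=2, C=8 (length 25).
GC content: GC 10/25 = 40.0% ✓
GC clamp: 3' end GGT has 2 G/C ✓
length: length 25, outside 23–24 ✗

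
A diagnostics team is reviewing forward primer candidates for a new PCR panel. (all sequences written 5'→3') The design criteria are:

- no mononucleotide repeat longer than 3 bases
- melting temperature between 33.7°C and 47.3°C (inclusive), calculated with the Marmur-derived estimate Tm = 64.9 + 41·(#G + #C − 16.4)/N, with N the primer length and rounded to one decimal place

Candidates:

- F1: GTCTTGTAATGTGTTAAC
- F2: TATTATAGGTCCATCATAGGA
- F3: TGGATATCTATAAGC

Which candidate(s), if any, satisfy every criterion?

F1 (18 nt, A=4 T=8 G=4 C=2): longest run = 2 ✓; Tm = 64.9 + 41·(6 − 16.4)/18 = 41.2°C ✓ — passes.
F2 (21 nt, A=7 T=7 G=4 C=3): longest run = 2 ✓; Tm = 64.9 + 41·(7 − 16.4)/21 = 46.5°C ✓ — passes.
F3 (15 nt, A=5 T=5 G=3 C=2): longest run = 2 ✓; Tm = 64.9 + 41·(5 − 16.4)/15 = 33.7°C ✓ — passes.

F1, F2 and F3.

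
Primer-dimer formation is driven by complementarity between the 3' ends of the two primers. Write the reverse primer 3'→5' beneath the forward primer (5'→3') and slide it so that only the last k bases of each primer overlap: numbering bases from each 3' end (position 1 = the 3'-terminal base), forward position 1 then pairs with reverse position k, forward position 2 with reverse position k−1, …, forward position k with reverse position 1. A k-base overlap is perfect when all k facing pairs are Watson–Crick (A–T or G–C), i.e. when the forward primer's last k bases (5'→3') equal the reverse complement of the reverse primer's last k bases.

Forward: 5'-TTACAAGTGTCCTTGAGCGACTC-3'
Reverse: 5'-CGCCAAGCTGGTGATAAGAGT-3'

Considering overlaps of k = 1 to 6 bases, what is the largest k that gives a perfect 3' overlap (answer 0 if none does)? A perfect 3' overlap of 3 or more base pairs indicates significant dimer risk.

Last 6 bases (5'→3') — forward …CGACTC, reverse …AAGAGT.
Reverse complement of the reverse primer's last 6 bases: ACTCTT; its first k bases are the reverse complement of the reverse primer's last k bases, so a perfect k-base overlap needs the forward primer's last k bases to equal them.
Comparing (forward last k vs required): k=1: C vs A ✗; k=2: TC vs AC ✗; k=3: CTC vs ACT ✗; k=4: ACTC vs ACTC ✓; k=5: GACTC vs ACTCT ✗; k=6: CGACTC vs ACTCTT ✗.
Only k = 4 is perfect, so the longest perfect 3' overlap is 4.

Longest perfect overlap: 4 complementary base pairs; significant dimer risk (threshold 3).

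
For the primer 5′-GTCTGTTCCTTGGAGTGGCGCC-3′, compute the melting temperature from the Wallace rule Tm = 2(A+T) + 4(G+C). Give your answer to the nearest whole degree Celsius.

Base counts: A=1, T=7, G=8, C=6 (length 22).
Tm = 2·(1+7) + 4·(8+6) = 2·8 + 4·14 = 16 + 56 = 72°C.

72°C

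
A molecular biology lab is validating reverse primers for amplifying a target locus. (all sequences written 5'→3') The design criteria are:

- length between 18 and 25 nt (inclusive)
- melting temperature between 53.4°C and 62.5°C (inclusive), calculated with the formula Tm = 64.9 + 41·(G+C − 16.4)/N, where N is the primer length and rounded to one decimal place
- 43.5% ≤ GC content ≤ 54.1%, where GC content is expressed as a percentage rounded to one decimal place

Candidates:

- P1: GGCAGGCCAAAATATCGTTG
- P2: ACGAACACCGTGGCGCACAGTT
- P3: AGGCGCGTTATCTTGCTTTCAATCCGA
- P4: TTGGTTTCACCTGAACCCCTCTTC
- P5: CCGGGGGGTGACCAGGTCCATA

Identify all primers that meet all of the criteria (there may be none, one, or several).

P4 only.

P1 (20 nt, A=6 T=4 G=6 C=4): length 20 ✓; Tm = 64.9 + 41·(10 − 16.4)/20 = 51.8°C, outside 53.4–62.5°C ✗; GC 10/20 = 50.0% ✓ — fails.
P2 (22 nt, A=6 T=3 G=6 C=7): length 22 ✓; Tm = 64.9 + 41·(13 − 16.4)/22 = 58.6°C ✓; GC 13/22 = 59.1%, outside 43.5–54.1% ✗ — fails.
P3 (27 nt, A=5 T=9 G=6 C=7): length 27, outside 18–25 ✗; Tm = 64.9 + 41·(13 − 16.4)/27 = 59.7°C ✓; GC 13/27 = 48.1% ✓ — fails.
P4 (24 nt, A=3 T=9 G=3 C=9): length 24 ✓; Tm = 64.9 + 41·(12 − 16.4)/24 = 57.4°C ✓; GC 12/24 = 50.0% ✓ — passes.
P5 (22 nt, A=4 T=3 G=9 C=6): length 22 ✓; Tm = 64.9 + 41·(15 − 16.4)/22 = 62.3°C ✓; GC 15/22 = 68.2%, outside 43.5–54.1% ✗ — fails.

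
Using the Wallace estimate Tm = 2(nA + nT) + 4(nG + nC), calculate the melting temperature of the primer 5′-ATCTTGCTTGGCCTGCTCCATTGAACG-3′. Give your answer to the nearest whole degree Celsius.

Base counts: A=4, T=9, G=6, C=8 (length 27).
Tm = 2·(4+9) + 4·(6+8) = 2·13 + 4·14 = 26 + 56 = 82°C.

82°C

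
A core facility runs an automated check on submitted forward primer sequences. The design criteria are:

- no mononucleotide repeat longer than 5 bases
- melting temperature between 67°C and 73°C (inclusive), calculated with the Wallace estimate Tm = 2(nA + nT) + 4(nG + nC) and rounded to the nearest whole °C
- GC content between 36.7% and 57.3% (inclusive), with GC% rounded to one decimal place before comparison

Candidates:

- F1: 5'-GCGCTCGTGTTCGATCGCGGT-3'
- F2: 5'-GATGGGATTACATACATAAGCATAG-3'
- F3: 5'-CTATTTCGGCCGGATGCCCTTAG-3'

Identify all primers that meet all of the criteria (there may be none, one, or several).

F3 only.

F1 (21 nt, A=1 T=6 G=8 C=6): longest run = 2 ✓; Tm = 2·7 + 4·14 = 70°C ✓; GC 14/21 = 66.7%, outside 36.7–57.3% ✗ — fails.
F2 (25 nt, A=10 T=6 G=6 C=3): longest run = 3 ✓; Tm = 2·16 + 4·9 = 68°C ✓; GC 9/25 = 36.0%, outside 36.7–57.3% ✗ — fails.
F3 (23 nt, A=3 T=7 G=6 C=7): longest run = 3 ✓; Tm = 2·10 + 4·13 = 72°C ✓; GC 13/23 = 56.5% ✓ — passes.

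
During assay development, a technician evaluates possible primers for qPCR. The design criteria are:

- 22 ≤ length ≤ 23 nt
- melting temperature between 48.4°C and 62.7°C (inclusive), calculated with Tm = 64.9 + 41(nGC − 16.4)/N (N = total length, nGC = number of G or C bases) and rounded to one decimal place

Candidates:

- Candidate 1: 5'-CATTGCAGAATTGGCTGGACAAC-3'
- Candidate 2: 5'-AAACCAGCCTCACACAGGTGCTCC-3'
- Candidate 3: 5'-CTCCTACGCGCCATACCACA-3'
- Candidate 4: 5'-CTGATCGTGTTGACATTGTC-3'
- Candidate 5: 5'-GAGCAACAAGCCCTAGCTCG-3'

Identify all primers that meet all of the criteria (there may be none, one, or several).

Candidate 1 (23 nt, A=7 T=5 G=6 C=5): length 23 ✓; Tm = 64.9 + 41·(11 − 16.4)/23 = 55.3°C ✓ — passes.
Candidate 2 (24 nt, A=7 T=3 G=4 C=10): length 24, outside 22–23 ✗; Tm = 64.9 + 41·(14 − 16.4)/24 = 60.8°C ✓ — fails.
Candidate 3 (20 nt, A=5 T=3 G=2 C=10): length 20, outside 22–23 ✗; Tm = 64.9 + 41·(12 − 16.4)/20 = 55.9°C ✓ — fails.
Candidate 4 (20 nt, A=3 T=8 G=5 C=4): length 20, outside 22–23 ✗; Tm = 64.9 + 41·(9 − 16.4)/20 = 49.7°C ✓ — fails.
Candidate 5 (20 nt, A=6 T=2 G=5 C=7): length 20, outside 22–23 ✗; Tm = 64.9 + 41·(12 − 16.4)/20 = 55.9°C ✓ — fails.

Candidate 1 only.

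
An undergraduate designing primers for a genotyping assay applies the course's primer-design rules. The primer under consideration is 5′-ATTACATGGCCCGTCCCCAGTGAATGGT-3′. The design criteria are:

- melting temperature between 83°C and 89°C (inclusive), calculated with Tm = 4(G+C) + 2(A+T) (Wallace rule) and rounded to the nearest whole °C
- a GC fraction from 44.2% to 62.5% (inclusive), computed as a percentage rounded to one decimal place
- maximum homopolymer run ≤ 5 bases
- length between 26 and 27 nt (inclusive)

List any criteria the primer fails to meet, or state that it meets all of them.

Base counts: A=6, T=7, G=7, C=8 (length 28).
Tm: Tm = 2·13 + 4·15 = 86°C ✓
GC content: GC 15/28 = 53.6% ✓
homopolymer run: longest run = 4 ✓
length: length 28, outside 26–27 ✗

Fails: length.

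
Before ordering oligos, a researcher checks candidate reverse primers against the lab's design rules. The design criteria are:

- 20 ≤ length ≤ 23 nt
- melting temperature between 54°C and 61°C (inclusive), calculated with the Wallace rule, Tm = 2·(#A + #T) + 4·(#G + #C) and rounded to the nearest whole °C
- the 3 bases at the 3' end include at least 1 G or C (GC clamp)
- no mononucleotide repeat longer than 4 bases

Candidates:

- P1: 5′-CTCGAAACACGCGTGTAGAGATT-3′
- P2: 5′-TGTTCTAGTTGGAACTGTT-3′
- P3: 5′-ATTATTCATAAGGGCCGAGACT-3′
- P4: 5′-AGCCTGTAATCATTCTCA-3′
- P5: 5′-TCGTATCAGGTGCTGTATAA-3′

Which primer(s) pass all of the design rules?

P1 (23 nt, A=7 T=5 G=6 C=5): length 23 ✓; Tm = 2·12 + 4·11 = 68°C, outside 54–61°C ✗; 3' end ATT has 0 G/C, need ≥1 ✗; longest run = 3 ✓ — fails.
P2 (19 nt, A=3 T=9 G=5 C=2): length 19, outside 20–23 ✗; Tm = 2·12 + 4·7 = 52°C, outside 54–61°C ✗; 3' end GTT has 1 G/C ✓; longest run = 2 ✓ — fails.
P3 (22 nt, A=7 T=6 G=5 C=4): length 22 ✓; Tm = 2·13 + 4·9 = 62°C, outside 54–61°C ✗; 3' end ACT has 1 G/C ✓; longest run = 3 ✓ — fails.
P4 (18 nt, A=5 T=6 G=2 C=5): length 18, outside 20–23 ✗; Tm = 2·11 + 4·7 = 50°C, outside 54–61°C ✗; 3' end TCA has 1 G/C ✓; longest run = 2 ✓ — fails.
P5 (20 nt, A=5 T=7 G=5 C=3): length 20 ✓; Tm = 2·12 + 4·8 = 56°C ✓; 3' end TAA has 0 G/C, need ≥1 ✗; longest run = 2 ✓ — fails.

None of the candidates satisfy all criteria.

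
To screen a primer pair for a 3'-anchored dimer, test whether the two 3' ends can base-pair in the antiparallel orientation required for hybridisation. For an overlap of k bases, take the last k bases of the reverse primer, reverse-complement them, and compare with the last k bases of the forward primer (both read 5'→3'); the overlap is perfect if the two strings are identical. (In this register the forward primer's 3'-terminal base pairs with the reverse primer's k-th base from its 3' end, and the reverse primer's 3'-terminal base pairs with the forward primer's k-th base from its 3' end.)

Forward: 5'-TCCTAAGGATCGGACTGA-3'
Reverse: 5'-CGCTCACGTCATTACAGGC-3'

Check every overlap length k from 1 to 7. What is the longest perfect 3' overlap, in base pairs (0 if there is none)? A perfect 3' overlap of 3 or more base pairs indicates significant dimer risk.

Last 7 bases (5'→3') — forward …GGACTGA, reverse …TACAGGC.
Reverse complement of the reverse primer's last 7 bases: GCCTGTA; its first k bases are the reverse complement of the reverse primer's last k bases, so a perfect k-base overlap needs the forward primer's last k bases to equal them.
Comparing (forward last k vs required): k=1: A vs G ✗; k=2: GA vs GC ✗; k=3: TGA vs GCC ✗; k=4: CTGA vs GCCT ✗; k=5: ACTGA vs GCCTG ✗; k=6: GACTGA vs GCCTGT ✗; k=7: GGACTGA vs GCCTGTA ✗.
No overlap length from 1 to 7 is perfect, so the longest perfect 3' overlap is 0.

Longest perfect overlap: 0 complementary base pairs; below the dimer-risk threshold (threshold 3).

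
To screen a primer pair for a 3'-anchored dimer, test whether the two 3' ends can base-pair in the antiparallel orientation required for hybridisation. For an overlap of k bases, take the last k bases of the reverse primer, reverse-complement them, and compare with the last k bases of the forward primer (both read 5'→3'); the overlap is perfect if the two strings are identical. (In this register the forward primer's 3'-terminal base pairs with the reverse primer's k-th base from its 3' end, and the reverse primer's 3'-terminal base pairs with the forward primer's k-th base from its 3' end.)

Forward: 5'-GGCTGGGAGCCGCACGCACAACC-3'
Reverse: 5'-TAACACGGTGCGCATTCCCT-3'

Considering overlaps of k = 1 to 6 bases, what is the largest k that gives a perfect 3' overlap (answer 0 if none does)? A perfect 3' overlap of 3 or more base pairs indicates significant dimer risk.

Longest perfect overlap: 0 complementary base pairs; below the dimer-risk threshold (threshold 3).

Last 6 bases (5'→3') — forward …ACAACC, reverse …TTCCCT.
Reverse complement of the reverse primer's last 6 bases: AGGGAA; its first k bases are the reverse complement of the reverse primer's last k bases, so a perfect k-base overlap needs the forward primer's last k bases to equal them.
Comparing (forward last k vs required): k=1: C vs A ✗; k=2: CC vs AG ✗; k=3: ACC vs AGG ✗; k=4: AACC vs AGGG ✗; k=5: CAACC vs AGGGA ✗; k=6: ACAACC vs AGGGAA ✗.
No overlap length from 1 to 6 is perfect, so the longest perfect 3' overlap is 0.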